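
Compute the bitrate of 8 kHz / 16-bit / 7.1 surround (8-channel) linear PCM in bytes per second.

Bit rate = 8,000 × 16 × 8 = 1,024,000 bits/s.
1,024,000 / 8 = 128,000 bytes/s.

128,000 bytes/s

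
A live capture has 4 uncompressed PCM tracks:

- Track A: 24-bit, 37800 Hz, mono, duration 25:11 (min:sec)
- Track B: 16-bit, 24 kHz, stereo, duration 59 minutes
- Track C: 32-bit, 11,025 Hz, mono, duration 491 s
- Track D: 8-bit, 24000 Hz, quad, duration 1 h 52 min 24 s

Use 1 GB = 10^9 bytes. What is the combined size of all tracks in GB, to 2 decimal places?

1.18 GB

Track A: 25:11 (min:sec) = 1,511 s; 37,800 × 1,511 × 3 × 1 = 171,347,400 bytes.
Track B: 59 minutes = 3,540 s; 24,000 × 3,540 × 2 × 2 = 339,840,000 bytes.
Track C: 11,025 × 491 × 4 × 1 = 21,653,100 bytes.
Track D: 1 h 52 min 24 s = 6,744 s; 24,000 × 6,744 × 1 × 4 = 647,424,000 bytes.
Total = 1,180,264,500 bytes = 1.18 GB.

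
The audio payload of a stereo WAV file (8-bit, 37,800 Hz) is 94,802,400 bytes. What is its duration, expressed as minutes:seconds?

Byte rate = 37,800 × 1 × 2 = 75,600 bytes/s.
Duration = 94,802,400 / 75,600 = 1,254 s.
1,254 s = 20:54.

20:54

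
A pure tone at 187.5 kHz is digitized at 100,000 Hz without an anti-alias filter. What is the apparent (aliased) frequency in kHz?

12.5 kHz

Nyquist = 100,000/2 = 50,000 Hz; 187,500 Hz exceeds it.
Alias = |187,500 − 2×100,000| = |187,500 − 200,000| = 12,500 Hz = 12.5 kHz.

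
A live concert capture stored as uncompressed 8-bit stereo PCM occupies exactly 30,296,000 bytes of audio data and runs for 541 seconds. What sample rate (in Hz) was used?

28,000 Hz

Bytes = sample_rate × seconds × bytes_per_sample × channels.
sample_rate = 30,296,000 / (541 × 1 × 2) = 30,296,000 / 1,082 = 28,000 Hz.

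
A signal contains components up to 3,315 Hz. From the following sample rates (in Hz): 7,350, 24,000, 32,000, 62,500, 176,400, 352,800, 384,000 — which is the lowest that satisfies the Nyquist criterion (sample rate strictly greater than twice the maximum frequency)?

7,350 Hz

Need sample rate > 2 × 3,315 = 6,630 Hz.
Lowest listed rate above 6,630 Hz is 7,350 Hz.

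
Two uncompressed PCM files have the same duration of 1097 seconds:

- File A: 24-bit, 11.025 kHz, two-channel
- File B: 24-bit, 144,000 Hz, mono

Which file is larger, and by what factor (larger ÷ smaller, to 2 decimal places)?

File A: 11,025 × 3 × 2 = 66,150 bytes/s.
File B: 144,000 × 3 × 1 = 432,000 bytes/s.
File B is larger; ratio = 473,904,000 / 72,566,550 = 6.53.

File B, by a factor of 6.53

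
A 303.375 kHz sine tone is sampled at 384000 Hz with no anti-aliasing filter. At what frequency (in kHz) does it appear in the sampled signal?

Nyquist = 384,000/2 = 192,000 Hz; 303,375 Hz exceeds it.
Alias = |303,375 − 1×384,000| = |303,375 − 384,000| = 80,625 Hz = 80.625 kHz.

80.625 kHz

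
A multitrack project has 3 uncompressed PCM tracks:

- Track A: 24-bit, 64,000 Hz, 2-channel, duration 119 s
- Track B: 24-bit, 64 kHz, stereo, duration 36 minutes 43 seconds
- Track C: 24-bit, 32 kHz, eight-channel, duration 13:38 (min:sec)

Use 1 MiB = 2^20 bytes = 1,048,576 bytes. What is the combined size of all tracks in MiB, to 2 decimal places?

Track A: 64,000 × 119 × 3 × 2 = 45,696,000 bytes.
Track B: 36 minutes 43 seconds = 2,203 s; 64,000 × 2,203 × 3 × 2 = 845,952,000 bytes.
Track C: 13:38 (min:sec) = 818 s; 32,000 × 818 × 3 × 8 = 628,224,000 bytes.
Total = 1,519,872,000 bytes = 1449.46 MiB.

1449.46 MiB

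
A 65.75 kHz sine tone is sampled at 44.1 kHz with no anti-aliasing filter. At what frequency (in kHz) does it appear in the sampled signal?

21.65 kHz

Nyquist = 44,100/2 = 22,050 Hz; 65,750 Hz exceeds it.
Alias = |65,750 − 1×44,100| = |65,750 − 44,100| = 21,650 Hz = 21.65 kHz.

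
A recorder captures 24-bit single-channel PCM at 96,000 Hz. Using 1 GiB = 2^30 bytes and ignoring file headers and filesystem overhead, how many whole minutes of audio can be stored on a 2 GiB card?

Uncompressed byte rate = 96,000 × 3 × 1 = 288,000 bytes/s.
Capacity = 2 × 1,073,741,824 = 2,147,483,648 bytes.
2,147,483,648 / 288,000 ≈ 7456.54 s → 124 minutes.

124 minutes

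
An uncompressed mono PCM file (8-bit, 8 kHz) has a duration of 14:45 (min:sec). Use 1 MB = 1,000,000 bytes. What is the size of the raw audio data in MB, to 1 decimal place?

Duration = 14:45 (min:sec) = 885 s.
Bytes = 8,000 samples/s × 885 s × 1 bytes/sample × 1 ch = 7,080,000 bytes.
7,080,000 / 1,000,000 = 7.1 MB.

7.1 MB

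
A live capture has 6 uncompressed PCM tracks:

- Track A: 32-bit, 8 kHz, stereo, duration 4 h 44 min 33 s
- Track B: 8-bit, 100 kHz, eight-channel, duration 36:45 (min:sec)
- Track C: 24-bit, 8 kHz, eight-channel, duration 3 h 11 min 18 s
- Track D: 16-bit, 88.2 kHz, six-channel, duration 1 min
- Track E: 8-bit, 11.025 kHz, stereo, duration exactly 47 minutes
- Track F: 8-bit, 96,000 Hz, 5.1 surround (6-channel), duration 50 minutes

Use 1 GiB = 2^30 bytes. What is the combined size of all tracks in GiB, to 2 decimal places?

6.44 GiB

Track A: 4 h 44 min 33 s = 17,073 s; 8,000 × 17,073 × 4 × 2 = 1,092,672,000 bytes.
Track B: 36:45 (min:sec) = 2,205 s; 100,000 × 2,205 × 1 × 8 = 1,764,000,000 bytes.
Track C: 3 h 11 min 18 s = 11,478 s; 8,000 × 11,478 × 3 × 8 = 2,203,776,000 bytes.
Track D: 1 min = 60 s; 88,200 × 60 × 2 × 6 = 63,504,000 bytes.
Track E: exactly 47 minutes = 2,820 s; 11,025 × 2,820 × 1 × 2 = 62,181,000 bytes.
Track F: 50 minutes = 3,000 s; 96,000 × 3,000 × 1 × 6 = 1,728,000,000 bytes.
Total = 6,914,133,000 bytes = 6.44 GiB.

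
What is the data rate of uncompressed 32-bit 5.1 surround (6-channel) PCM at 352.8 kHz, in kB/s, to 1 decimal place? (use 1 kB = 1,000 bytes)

8467.2 kB/s

Bit rate = 352,800 × 32 × 6 = 67,737,600 bits/s.
67,737,600 / 8 = 8,467,200 B/s = 8467.2 kB/s.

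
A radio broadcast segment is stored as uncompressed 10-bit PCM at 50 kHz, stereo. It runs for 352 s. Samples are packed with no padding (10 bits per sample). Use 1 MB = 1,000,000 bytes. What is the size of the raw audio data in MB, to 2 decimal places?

Bits = 50,000 × 352 × 10 × 2 = 352,000,000 bits = 44,000,000 bytes.
44,000,000 / 1,000,000 = 44.00 MB.

44.00 MB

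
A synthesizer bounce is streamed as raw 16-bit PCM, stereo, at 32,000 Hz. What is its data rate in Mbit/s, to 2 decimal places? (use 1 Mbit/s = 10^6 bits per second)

1.02 Mbit/s

Bit rate = 32,000 × 16 × 2 = 1,024,000 bits/s.
= 1.02 Mbit/s.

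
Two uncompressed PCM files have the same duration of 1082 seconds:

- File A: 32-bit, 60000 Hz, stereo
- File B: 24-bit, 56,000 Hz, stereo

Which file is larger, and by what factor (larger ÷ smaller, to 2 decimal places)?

File A, by a factor of 1.43

File A: 60,000 × 4 × 2 = 480,000 bytes/s.
File B: 56,000 × 3 × 2 = 336,000 bytes/s.
File A is larger; ratio = 519,360,000 / 363,552,000 = 1.43.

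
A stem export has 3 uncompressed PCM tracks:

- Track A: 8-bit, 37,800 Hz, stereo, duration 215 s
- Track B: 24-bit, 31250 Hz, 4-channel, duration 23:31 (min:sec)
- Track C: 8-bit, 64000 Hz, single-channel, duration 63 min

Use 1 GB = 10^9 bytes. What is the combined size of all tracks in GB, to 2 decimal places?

Track A: 37,800 × 215 × 1 × 2 = 16,254,000 bytes.
Track B: 23:31 (min:sec) = 1,411 s; 31,250 × 1,411 × 3 × 4 = 529,125,000 bytes.
Track C: 63 min = 3,780 s; 64,000 × 3,780 × 1 × 1 = 241,920,000 bytes.
Total = 787,299,000 bytes = 0.79 GB.

0.79 GB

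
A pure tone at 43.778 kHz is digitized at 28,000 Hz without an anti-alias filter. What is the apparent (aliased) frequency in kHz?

Nyquist = 28,000/2 = 14,000 Hz; 43,778 Hz exceeds it.
Alias = |43,778 − 2×28,000| = |43,778 − 56,000| = 12,222 Hz = 12.222 kHz.

12.222 kHz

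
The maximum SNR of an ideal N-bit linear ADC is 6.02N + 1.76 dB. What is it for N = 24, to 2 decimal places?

6.02 × 24 + 1.76 = 146.24 dB.

146.24 dB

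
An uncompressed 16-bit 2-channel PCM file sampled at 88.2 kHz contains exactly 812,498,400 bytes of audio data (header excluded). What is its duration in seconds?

2,303 seconds

Byte rate = 88,200 × 2 × 2 = 352,800 bytes/s.
Duration = 812,498,400 / 352,800 = 2,303 s.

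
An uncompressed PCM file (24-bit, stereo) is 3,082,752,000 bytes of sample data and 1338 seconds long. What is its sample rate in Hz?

Bytes = sample_rate × seconds × bytes_per_sample × channels.
sample_rate = 3,082,752,000 / (1,338 × 3 × 2) = 3,082,752,000 / 8,028 = 384,000 Hz.

384,000 Hz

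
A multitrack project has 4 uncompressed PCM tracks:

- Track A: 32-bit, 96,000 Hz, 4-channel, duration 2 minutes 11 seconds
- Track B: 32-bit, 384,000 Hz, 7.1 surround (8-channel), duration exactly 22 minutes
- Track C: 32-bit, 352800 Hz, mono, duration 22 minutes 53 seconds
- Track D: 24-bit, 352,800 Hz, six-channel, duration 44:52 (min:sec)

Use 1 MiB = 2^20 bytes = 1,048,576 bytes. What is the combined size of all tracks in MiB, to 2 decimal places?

33811.79 MiB

Track A: 2 minutes 11 seconds = 131 s; 96,000 × 131 × 4 × 4 = 201,216,000 bytes.
Track B: exactly 22 minutes = 1,320 s; 384,000 × 1,320 × 4 × 8 = 16,220,160,000 bytes.
Track C: 22 minutes 53 seconds = 1,373 s; 352,800 × 1,373 × 4 × 1 = 1,937,577,600 bytes.
Track D: 44:52 (min:sec) = 2,692 s; 352,800 × 2,692 × 3 × 6 = 17,095,276,800 bytes.
Total = 35,454,230,400 bytes = 33811.79 MiB.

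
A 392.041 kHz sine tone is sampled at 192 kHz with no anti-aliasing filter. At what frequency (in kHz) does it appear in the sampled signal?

8.041 kHz

Nyquist = 192,000/2 = 96,000 Hz; 392,041 Hz exceeds it.
Alias = |392,041 − 2×192,000| = |392,041 − 384,000| = 8,041 Hz = 8.041 kHz.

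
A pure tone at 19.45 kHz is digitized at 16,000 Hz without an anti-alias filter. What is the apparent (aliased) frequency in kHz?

3.45 kHz

Nyquist = 16,000/2 = 8,000 Hz; 19,450 Hz exceeds it.
Alias = |19,450 − 1×16,000| = |19,450 − 16,000| = 3,450 Hz = 3.45 kHz.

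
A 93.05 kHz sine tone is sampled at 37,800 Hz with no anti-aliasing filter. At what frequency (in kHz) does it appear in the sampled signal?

Nyquist = 37,800/2 = 18,900 Hz; 93,050 Hz exceeds it.
Alias = |93,050 − 2×37,800| = |93,050 − 75,600| = 17,450 Hz = 17.45 kHz.

17.45 kHz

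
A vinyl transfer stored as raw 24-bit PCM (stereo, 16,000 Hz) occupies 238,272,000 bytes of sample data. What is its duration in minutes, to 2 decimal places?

41.37 minutes

Byte rate = 16,000 × 3 × 2 = 96,000 bytes/s.
Duration = 238,272,000 / 96,000 = 2,482 s.
2,482 s / 60 = 41.37 minutes.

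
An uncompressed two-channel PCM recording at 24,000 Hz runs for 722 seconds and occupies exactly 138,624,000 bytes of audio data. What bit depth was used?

32 bits

Bytes per sample = 138,624,000 / (24,000 × 722 × 2) = 138,624,000 / 34,656,000 = 4.
Bit depth = 4 × 8 = 32 bits.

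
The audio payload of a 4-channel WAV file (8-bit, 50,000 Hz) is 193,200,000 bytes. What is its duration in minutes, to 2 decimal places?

16.10 minutes

Byte rate = 50,000 × 1 × 4 = 200,000 bytes/s.
Duration = 193,200,000 / 200,000 = 966 s.
966 s / 60 = 16.10 minutes.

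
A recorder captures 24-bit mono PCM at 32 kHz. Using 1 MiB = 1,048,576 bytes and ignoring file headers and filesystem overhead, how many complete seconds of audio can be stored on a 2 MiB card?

Uncompressed byte rate = 32,000 × 3 × 1 = 96,000 bytes/s.
Capacity = 2 × 1,048,576 = 2,097,152 bytes.
2,097,152 / 96,000 ≈ 21.85 s → 21 seconds.

21 seconds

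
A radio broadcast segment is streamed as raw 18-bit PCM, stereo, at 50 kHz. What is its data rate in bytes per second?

225,000 bytes/s

Bit rate = 50,000 × 18 × 2 = 1,800,000 bits/s.
1,800,000 / 8 = 225,000 bytes/s.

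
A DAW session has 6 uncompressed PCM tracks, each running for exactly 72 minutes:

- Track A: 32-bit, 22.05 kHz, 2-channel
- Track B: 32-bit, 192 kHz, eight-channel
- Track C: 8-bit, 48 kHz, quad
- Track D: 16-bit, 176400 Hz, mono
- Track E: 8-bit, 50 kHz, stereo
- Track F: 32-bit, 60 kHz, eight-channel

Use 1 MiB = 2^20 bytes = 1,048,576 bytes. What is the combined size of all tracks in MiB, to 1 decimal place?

36605.9 MiB

exactly 72 minutes = 4,320 s.
Track A: 22,050 × 4,320 × 4 × 2 = 762,048,000 bytes.
Track B: 192,000 × 4,320 × 4 × 8 = 26,542,080,000 bytes.
Track C: 48,000 × 4,320 × 1 × 4 = 829,440,000 bytes.
Track D: 176,400 × 4,320 × 2 × 1 = 1,524,096,000 bytes.
Track E: 50,000 × 4,320 × 1 × 2 = 432,000,000 bytes.
Track F: 60,000 × 4,320 × 4 × 8 = 8,294,400,000 bytes.
Total = 38,384,064,000 bytes = 36605.9 MiB.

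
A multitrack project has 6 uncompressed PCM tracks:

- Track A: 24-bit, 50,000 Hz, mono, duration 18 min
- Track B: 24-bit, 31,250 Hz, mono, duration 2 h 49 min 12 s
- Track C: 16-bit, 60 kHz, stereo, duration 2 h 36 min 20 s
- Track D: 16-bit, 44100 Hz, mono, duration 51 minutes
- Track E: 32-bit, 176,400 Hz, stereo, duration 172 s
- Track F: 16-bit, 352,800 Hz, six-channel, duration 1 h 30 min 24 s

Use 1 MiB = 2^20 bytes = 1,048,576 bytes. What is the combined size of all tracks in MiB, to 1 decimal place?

Track A: 18 min = 1,080 s; 50,000 × 1,080 × 3 × 1 = 162,000,000 bytes.
Track B: 2 h 49 min 12 s = 10,152 s; 31,250 × 10,152 × 3 × 1 = 951,750,000 bytes.
Track C: 2 h 36 min 20 s = 9,380 s; 60,000 × 9,380 × 2 × 2 = 2,251,200,000 bytes.
Track D: 51 minutes = 3,060 s; 44,100 × 3,060 × 2 × 1 = 269,892,000 bytes.
Track E: 176,400 × 172 × 4 × 2 = 242,726,400 bytes.
Track F: 1 h 30 min 24 s = 5,424 s; 352,800 × 5,424 × 2 × 6 = 22,963,046,400 bytes.
Total = 26,840,614,800 bytes = 25597.2 MiB.

25597.2 MiB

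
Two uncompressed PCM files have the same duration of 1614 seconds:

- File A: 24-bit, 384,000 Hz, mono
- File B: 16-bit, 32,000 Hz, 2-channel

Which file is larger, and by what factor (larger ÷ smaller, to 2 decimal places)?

File A: 384,000 × 3 × 1 = 1,152,000 bytes/s.
File B: 32,000 × 2 × 2 = 128,000 bytes/s.
File A is larger; ratio = 1,859,328,000 / 206,592,000 = 9.00.

File A, by a factor of 9.00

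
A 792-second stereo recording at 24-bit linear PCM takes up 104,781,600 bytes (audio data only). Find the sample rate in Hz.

Bytes = sample_rate × seconds × bytes_per_sample × channels.
sample_rate = 104,781,600 / (792 × 3 × 2) = 104,781,600 / 4,752 = 22,050 Hz.

22,050 Hz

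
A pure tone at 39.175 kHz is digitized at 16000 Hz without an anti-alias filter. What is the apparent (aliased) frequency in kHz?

7.175 kHz

Nyquist = 16,000/2 = 8,000 Hz; 39,175 Hz exceeds it.
Alias = |39,175 − 2×16,000| = |39,175 − 32,000| = 7,175 Hz = 7.175 kHz.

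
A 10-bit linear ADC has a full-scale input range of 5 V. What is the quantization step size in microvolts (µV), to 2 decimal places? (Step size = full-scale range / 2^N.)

4882.81 µV

5 V / 2^10 = 5 / 1,024 V = 4882.81 µV.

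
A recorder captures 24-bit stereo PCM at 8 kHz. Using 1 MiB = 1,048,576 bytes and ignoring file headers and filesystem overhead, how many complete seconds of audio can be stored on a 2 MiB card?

43 seconds

Uncompressed byte rate = 8,000 × 3 × 2 = 48,000 bytes/s.
Capacity = 2 × 1,048,576 = 2,097,152 bytes.
2,097,152 / 48,000 ≈ 43.69 s → 43 seconds.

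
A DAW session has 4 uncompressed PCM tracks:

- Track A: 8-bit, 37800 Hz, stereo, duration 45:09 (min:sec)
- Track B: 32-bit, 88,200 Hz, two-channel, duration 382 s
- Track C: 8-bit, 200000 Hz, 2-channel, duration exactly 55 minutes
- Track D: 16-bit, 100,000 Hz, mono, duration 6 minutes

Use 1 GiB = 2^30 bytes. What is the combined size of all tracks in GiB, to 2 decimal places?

1.74 GiB

Track A: 45:09 (min:sec) = 2,709 s; 37,800 × 2,709 × 1 × 2 = 204,800,400 bytes.
Track B: 88,200 × 382 × 4 × 2 = 269,539,200 bytes.
Track C: exactly 55 minutes = 3,300 s; 200,000 × 3,300 × 1 × 2 = 1,320,000,000 bytes.
Track D: 6 minutes = 360 s; 100,000 × 360 × 2 × 1 = 72,000,000 bytes.
Total = 1,866,339,600 bytes = 1.74 GiB.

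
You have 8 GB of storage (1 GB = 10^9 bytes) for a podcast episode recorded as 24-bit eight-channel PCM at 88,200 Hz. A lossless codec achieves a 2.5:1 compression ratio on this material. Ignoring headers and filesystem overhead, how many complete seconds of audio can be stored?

9,448 seconds

Uncompressed byte rate = 88,200 × 3 × 8 = 2,116,800 bytes/s.
After 2.5:1 compression, effective rate ≈ 846720 bytes/s.
Capacity = 8 × 1,000,000,000 = 8,000,000,000 bytes.
8,000,000,000 / effective rate ≈ 9448.22 s → 9,448 seconds.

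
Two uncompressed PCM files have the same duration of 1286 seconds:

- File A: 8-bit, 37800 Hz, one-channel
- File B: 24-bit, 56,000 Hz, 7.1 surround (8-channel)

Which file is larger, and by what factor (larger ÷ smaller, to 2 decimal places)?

File B, by a factor of 35.56

File A: 37,800 × 1 × 1 = 37,800 bytes/s.
File B: 56,000 × 3 × 8 = 1,344,000 bytes/s.
File B is larger; ratio = 1,728,384,000 / 48,610,800 = 35.56.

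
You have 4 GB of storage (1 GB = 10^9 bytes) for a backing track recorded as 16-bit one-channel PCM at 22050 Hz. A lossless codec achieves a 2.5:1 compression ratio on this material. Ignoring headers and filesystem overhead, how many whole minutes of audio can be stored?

Uncompressed byte rate = 22,050 × 2 × 1 = 44,100 bytes/s.
After 2.5:1 compression, effective rate ≈ 17640 bytes/s.
Capacity = 4 × 1,000,000,000 = 4,000,000,000 bytes.
4,000,000,000 / effective rate ≈ 226757.37 s → 3,779 minutes.

3,779 minutes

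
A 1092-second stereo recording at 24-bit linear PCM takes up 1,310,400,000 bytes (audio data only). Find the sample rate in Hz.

Bytes = sample_rate × seconds × bytes_per_sample × channels.
sample_rate = 1,310,400,000 / (1,092 × 3 × 2) = 1,310,400,000 / 6,552 = 200,000 Hz.

200,000 Hz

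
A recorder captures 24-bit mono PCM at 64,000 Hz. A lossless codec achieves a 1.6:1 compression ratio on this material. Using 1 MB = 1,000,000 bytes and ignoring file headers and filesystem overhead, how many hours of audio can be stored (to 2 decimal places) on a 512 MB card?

Uncompressed byte rate = 64,000 × 3 × 1 = 192,000 bytes/s.
After 1.6:1 compression, effective rate ≈ 120000 bytes/s.
Capacity = 512 × 1,000,000 = 512,000,000 bytes.
512,000,000 / effective rate ≈ 4266.67 s → 1.19 hours.

1.19 hours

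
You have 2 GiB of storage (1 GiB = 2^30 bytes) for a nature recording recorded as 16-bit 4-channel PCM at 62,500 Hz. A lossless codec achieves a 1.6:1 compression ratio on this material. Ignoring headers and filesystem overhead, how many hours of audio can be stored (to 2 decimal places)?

Uncompressed byte rate = 62,500 × 2 × 4 = 500,000 bytes/s.
After 1.6:1 compression, effective rate ≈ 312500 bytes/s.
Capacity = 2 × 1,073,741,824 = 2,147,483,648 bytes.
2,147,483,648 / effective rate ≈ 6871.95 s → 1.91 hours.

1.91 hours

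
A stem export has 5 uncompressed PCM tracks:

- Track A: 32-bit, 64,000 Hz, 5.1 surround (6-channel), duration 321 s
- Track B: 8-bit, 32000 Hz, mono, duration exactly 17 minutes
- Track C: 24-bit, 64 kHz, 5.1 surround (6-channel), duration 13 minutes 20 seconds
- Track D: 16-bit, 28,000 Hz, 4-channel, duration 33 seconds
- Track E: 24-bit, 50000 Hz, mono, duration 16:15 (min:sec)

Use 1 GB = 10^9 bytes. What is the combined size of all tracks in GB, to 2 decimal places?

1.60 GB

Track A: 64,000 × 321 × 4 × 6 = 493,056,000 bytes.
Track B: exactly 17 minutes = 1,020 s; 32,000 × 1,020 × 1 × 1 = 32,640,000 bytes.
Track C: 13 minutes 20 seconds = 800 s; 64,000 × 800 × 3 × 6 = 921,600,000 bytes.
Track D: 28,000 × 33 × 2 × 4 = 7,392,000 bytes.
Track E: 16:15 (min:sec) = 975 s; 50,000 × 975 × 3 × 1 = 146,250,000 bytes.
Total = 1,600,938,000 bytes = 1.60 GB.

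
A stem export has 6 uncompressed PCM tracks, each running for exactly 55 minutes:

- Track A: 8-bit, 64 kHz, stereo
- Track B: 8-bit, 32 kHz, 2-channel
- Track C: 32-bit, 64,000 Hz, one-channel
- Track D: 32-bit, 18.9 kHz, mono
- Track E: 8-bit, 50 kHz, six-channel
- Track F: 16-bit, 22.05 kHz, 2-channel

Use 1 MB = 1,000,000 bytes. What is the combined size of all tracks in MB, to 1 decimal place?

3008.9 MB

exactly 55 minutes = 3,300 s.
Track A: 64,000 × 3,300 × 1 × 2 = 422,400,000 bytes.
Track B: 32,000 × 3,300 × 1 × 2 = 211,200,000 bytes.
Track C: 64,000 × 3,300 × 4 × 1 = 844,800,000 bytes.
Track D: 18,900 × 3,300 × 4 × 1 = 249,480,000 bytes.
Track E: 50,000 × 3,300 × 1 × 6 = 990,000,000 bytes.
Track F: 22,050 × 3,300 × 2 × 2 = 291,060,000 bytes.
Total = 3,008,940,000 bytes = 3008.9 MB.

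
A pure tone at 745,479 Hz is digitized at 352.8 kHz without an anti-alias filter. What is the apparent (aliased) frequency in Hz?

39,879 Hz

Nyquist = 352,800/2 = 176,400 Hz; 745,479 Hz exceeds it.
Alias = |745,479 − 2×352,800| = |745,479 − 705,600| = 39,879 Hz.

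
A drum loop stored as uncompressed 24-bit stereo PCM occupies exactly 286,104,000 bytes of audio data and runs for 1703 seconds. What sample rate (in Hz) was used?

Bytes = sample_rate × seconds × bytes_per_sample × channels.
sample_rate = 286,104,000 / (1,703 × 3 × 2) = 286,104,000 / 10,218 = 28,000 Hz.

28,000 Hz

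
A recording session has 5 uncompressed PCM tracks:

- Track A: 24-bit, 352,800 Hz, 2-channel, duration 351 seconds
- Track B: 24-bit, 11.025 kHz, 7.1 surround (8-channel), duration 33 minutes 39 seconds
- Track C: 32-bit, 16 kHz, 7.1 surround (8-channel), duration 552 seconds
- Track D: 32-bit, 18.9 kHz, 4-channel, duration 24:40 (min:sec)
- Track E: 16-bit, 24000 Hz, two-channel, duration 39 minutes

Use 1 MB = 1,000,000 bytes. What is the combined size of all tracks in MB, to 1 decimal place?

Track A: 352,800 × 351 × 3 × 2 = 742,996,800 bytes.
Track B: 33 minutes 39 seconds = 2,019 s; 11,025 × 2,019 × 3 × 8 = 534,227,400 bytes.
Track C: 16,000 × 552 × 4 × 8 = 282,624,000 bytes.
Track D: 24:40 (min:sec) = 1,480 s; 18,900 × 1,480 × 4 × 4 = 447,552,000 bytes.
Track E: 39 minutes = 2,340 s; 24,000 × 2,340 × 2 × 2 = 224,640,000 bytes.
Total = 2,232,040,200 bytes = 2232.0 MB.

2232.0 MB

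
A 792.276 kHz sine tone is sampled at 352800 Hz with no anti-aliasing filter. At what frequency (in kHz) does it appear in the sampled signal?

86.676 kHz

Nyquist = 352,800/2 = 176,400 Hz; 792,276 Hz exceeds it.
Alias = |792,276 − 2×352,800| = |792,276 − 705,600| = 86,676 Hz = 86.676 kHz.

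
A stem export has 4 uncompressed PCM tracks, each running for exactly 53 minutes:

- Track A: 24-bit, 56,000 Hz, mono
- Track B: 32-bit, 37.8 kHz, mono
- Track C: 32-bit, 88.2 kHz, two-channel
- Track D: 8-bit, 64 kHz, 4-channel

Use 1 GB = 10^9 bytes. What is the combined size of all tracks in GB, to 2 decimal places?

4.07 GB

exactly 53 minutes = 3,180 s.
Track A: 56,000 × 3,180 × 3 × 1 = 534,240,000 bytes.
Track B: 37,800 × 3,180 × 4 × 1 = 480,816,000 bytes.
Track C: 88,200 × 3,180 × 4 × 2 = 2,243,808,000 bytes.
Track D: 64,000 × 3,180 × 1 × 4 = 814,080,000 bytes.
Total = 4,072,944,000 bytes = 4.07 GB.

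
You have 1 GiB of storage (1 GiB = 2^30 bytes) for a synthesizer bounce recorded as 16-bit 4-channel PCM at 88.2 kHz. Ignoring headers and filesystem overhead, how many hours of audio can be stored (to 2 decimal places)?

Uncompressed byte rate = 88,200 × 2 × 4 = 705,600 bytes/s.
Capacity = 1 × 1,073,741,824 = 1,073,741,824 bytes.
1,073,741,824 / 705,600 ≈ 1521.74 s → 0.42 hours.

0.42 hours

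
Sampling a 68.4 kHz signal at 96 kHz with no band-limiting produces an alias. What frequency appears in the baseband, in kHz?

27.6 kHz

Nyquist = 96,000/2 = 48,000 Hz; 68,400 Hz exceeds it.
Alias = |68,400 − 1×96,000| = |68,400 − 96,000| = 27,600 Hz = 27.6 kHz.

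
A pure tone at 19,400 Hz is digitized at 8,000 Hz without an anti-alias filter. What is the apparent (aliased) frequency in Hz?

Nyquist = 8,000/2 = 4,000 Hz; 19,400 Hz exceeds it.
Alias = |19,400 − 2×8,000| = |19,400 − 16,000| = 3,400 Hz.

3,400 Hz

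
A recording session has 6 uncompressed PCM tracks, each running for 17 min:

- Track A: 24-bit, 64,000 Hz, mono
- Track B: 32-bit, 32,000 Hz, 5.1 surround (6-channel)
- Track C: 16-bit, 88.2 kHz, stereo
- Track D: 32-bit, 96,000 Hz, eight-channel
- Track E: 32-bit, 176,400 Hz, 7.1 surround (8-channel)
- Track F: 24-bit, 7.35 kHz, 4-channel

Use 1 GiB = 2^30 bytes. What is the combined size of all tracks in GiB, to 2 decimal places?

9.61 GiB

17 min = 1,020 s.
Track A: 64,000 × 1,020 × 3 × 1 = 195,840,000 bytes.
Track B: 32,000 × 1,020 × 4 × 6 = 783,360,000 bytes.
Track C: 88,200 × 1,020 × 2 × 2 = 359,856,000 bytes.
Track D: 96,000 × 1,020 × 4 × 8 = 3,133,440,000 bytes.
Track E: 176,400 × 1,020 × 4 × 8 = 5,757,696,000 bytes.
Track F: 7,350 × 1,020 × 3 × 4 = 89,964,000 bytes.
Total = 10,320,156,000 bytes = 9.61 GiB.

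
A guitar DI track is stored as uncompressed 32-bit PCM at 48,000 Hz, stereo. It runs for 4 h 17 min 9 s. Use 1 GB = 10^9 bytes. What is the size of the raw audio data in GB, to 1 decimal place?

5.9 GB

Duration = 4 h 17 min 9 s = 15,429 s.
Bytes = 48,000 samples/s × 15,429 s × 4 bytes/sample × 2 ch = 5,924,736,000 bytes.
5,924,736,000 / 1,000,000,000 = 5.9 GB.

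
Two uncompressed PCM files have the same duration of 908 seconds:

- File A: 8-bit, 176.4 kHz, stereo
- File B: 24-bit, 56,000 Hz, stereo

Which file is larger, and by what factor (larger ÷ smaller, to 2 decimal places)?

File A, by a factor of 1.05

File A: 176,400 × 1 × 2 = 352,800 bytes/s.
File B: 56,000 × 3 × 2 = 336,000 bytes/s.
File A is larger; ratio = 320,342,400 / 305,088,000 = 1.05.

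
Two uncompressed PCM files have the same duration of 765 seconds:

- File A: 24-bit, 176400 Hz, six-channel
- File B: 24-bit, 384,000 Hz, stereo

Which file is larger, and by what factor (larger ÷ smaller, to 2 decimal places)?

File A: 176,400 × 3 × 6 = 3,175,200 bytes/s.
File B: 384,000 × 3 × 2 = 2,304,000 bytes/s.
File A is larger; ratio = 2,429,028,000 / 1,762,560,000 = 1.38.

File A, by a factor of 1.38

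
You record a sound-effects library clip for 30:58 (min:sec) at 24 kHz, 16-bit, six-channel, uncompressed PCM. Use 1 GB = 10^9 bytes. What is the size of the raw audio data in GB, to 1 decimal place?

0.5 GB

Duration = 30:58 (min:sec) = 1,858 s.
Bytes = 24,000 samples/s × 1,858 s × 2 bytes/sample × 6 ch = 535,104,000 bytes.
535,104,000 / 1,000,000,000 = 0.5 GB.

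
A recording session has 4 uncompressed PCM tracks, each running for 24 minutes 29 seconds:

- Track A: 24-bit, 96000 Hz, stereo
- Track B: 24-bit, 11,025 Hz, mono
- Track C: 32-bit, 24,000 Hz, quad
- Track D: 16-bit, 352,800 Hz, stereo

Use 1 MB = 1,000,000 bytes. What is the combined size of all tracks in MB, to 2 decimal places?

3531.88 MB

24 minutes 29 seconds = 1,469 s.
Track A: 96,000 × 1,469 × 3 × 2 = 846,144,000 bytes.
Track B: 11,025 × 1,469 × 3 × 1 = 48,587,175 bytes.
Track C: 24,000 × 1,469 × 4 × 4 = 564,096,000 bytes.
Track D: 352,800 × 1,469 × 2 × 2 = 2,073,052,800 bytes.
Total = 3,531,879,975 bytes = 3531.88 MB.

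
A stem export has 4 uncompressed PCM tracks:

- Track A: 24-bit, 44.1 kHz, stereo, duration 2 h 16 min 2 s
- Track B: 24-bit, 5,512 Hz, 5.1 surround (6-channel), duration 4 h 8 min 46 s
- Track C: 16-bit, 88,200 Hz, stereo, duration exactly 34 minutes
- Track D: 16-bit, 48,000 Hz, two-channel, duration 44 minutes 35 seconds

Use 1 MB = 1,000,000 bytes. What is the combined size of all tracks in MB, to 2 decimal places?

4873.88 MB

Track A: 2 h 16 min 2 s = 8,162 s; 44,100 × 8,162 × 3 × 2 = 2,159,665,200 bytes.
Track B: 4 h 8 min 46 s = 14,926 s; 5,512 × 14,926 × 3 × 6 = 1,480,898,016 bytes.
Track C: exactly 34 minutes = 2,040 s; 88,200 × 2,040 × 2 × 2 = 719,712,000 bytes.
Track D: 44 minutes 35 seconds = 2,675 s; 48,000 × 2,675 × 2 × 2 = 513,600,000 bytes.
Total = 4,873,875,216 bytes = 4873.88 MB.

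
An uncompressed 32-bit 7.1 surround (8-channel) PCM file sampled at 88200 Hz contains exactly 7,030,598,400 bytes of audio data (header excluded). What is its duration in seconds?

2,491 seconds

Byte rate = 88,200 × 4 × 8 = 2,822,400 bytes/s.
Duration = 7,030,598,400 / 2,822,400 = 2,491 s.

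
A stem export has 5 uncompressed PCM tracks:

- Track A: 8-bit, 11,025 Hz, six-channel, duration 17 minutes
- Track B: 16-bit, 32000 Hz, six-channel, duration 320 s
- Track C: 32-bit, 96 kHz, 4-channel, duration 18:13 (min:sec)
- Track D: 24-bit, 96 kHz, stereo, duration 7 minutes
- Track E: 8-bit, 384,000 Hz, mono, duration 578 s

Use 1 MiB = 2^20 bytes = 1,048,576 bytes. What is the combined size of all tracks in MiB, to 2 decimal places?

Track A: 17 minutes = 1,020 s; 11,025 × 1,020 × 1 × 6 = 67,473,000 bytes.
Track B: 32,000 × 320 × 2 × 6 = 122,880,000 bytes.
Track C: 18:13 (min:sec) = 1,093 s; 96,000 × 1,093 × 4 × 4 = 1,678,848,000 bytes.
Track D: 7 minutes = 420 s; 96,000 × 420 × 3 × 2 = 241,920,000 bytes.
Track E: 384,000 × 578 × 1 × 1 = 221,952,000 bytes.
Total = 2,333,073,000 bytes = 2224.99 MiB.

2224.99 MiB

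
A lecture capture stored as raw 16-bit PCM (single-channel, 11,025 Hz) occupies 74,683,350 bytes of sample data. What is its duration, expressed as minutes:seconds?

Byte rate = 11,025 × 2 × 1 = 22,050 bytes/s.
Duration = 74,683,350 / 22,050 = 3,387 s.
3,387 s = 56:27.

56:27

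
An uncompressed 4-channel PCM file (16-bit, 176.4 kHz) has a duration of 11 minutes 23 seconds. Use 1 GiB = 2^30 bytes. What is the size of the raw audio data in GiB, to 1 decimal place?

0.9 GiB

Duration = 11 minutes 23 seconds = 683 s.
Bytes = 176,400 samples/s × 683 s × 2 bytes/sample × 4 ch = 963,849,600 bytes.
963,849,600 / 1,073,741,824 = 0.9 GiB.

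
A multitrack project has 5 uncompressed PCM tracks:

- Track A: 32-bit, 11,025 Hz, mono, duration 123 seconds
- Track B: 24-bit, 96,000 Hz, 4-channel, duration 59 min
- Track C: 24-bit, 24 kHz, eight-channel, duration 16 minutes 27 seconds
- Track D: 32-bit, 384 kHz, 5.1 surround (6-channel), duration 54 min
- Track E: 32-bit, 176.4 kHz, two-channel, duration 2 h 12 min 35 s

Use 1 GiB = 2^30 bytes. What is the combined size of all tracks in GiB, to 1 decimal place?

42.6 GiB

Track A: 11,025 × 123 × 4 × 1 = 5,424,300 bytes.
Track B: 59 min = 3,540 s; 96,000 × 3,540 × 3 × 4 = 4,078,080,000 bytes.
Track C: 16 minutes 27 seconds = 987 s; 24,000 × 987 × 3 × 8 = 568,512,000 bytes.
Track D: 54 min = 3,240 s; 384,000 × 3,240 × 4 × 6 = 29,859,840,000 bytes.
Track E: 2 h 12 min 35 s = 7,955 s; 176,400 × 7,955 × 4 × 2 = 11,226,096,000 bytes.
Total = 45,737,952,300 bytes = 42.6 GiB.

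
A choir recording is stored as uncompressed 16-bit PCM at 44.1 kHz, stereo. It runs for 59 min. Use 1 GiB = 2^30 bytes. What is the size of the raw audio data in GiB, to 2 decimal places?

Duration = 59 min = 3,540 s.
Bytes = 44,100 samples/s × 3,540 s × 2 bytes/sample × 2 ch = 624,456,000 bytes.
624,456,000 / 1,073,741,824 = 0.58 GiB.

0.58 GiB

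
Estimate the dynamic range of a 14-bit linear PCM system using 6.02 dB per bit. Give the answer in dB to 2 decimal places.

84.28 dB

14 × 6.02 = 84.28 dB.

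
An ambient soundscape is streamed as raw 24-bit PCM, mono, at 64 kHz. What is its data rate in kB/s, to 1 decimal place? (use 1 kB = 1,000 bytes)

192.0 kB/s

Bit rate = 64,000 × 24 × 1 = 1,536,000 bits/s.
1,536,000 / 8 = 192,000 B/s = 192.0 kB/s.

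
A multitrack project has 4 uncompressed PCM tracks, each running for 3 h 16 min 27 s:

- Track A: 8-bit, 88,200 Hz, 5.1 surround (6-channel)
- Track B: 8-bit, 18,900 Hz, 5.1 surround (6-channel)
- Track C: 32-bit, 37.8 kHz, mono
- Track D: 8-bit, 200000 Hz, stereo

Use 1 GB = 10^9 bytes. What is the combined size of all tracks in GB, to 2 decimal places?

3 h 16 min 27 s = 11,787 s.
Track A: 88,200 × 11,787 × 1 × 6 = 6,237,680,400 bytes.
Track B: 18,900 × 11,787 × 1 × 6 = 1,336,645,800 bytes.
Track C: 37,800 × 11,787 × 4 × 1 = 1,782,194,400 bytes.
Track D: 200,000 × 11,787 × 1 × 2 = 4,714,800,000 bytes.
Total = 14,071,320,600 bytes = 14.07 GB.

14.07 GB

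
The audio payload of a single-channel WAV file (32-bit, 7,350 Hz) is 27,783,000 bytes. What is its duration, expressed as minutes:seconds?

Byte rate = 7,350 × 4 × 1 = 29,400 bytes/s.
Duration = 27,783,000 / 29,400 = 945 s.
945 s = 15:45.

15:45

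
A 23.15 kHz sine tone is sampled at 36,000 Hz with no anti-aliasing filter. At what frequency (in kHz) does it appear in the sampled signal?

Nyquist = 36,000/2 = 18,000 Hz; 23,150 Hz exceeds it.
Alias = |23,150 − 1×36,000| = |23,150 − 36,000| = 12,850 Hz = 12.85 kHz.

12.85 kHz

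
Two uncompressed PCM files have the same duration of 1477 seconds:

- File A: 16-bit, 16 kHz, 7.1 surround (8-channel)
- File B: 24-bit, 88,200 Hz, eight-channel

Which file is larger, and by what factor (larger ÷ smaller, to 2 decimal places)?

File A: 16,000 × 2 × 8 = 256,000 bytes/s.
File B: 88,200 × 3 × 8 = 2,116,800 bytes/s.
File B is larger; ratio = 3,126,513,600 / 378,112,000 = 8.27.

File B, by a factor of 8.27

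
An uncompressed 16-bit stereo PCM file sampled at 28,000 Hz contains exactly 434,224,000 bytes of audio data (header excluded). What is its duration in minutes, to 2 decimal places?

Byte rate = 28,000 × 2 × 2 = 112,000 bytes/s.
Duration = 434,224,000 / 112,000 = 3,877 s.
3,877 s / 60 = 64.62 minutes.

64.62 minutes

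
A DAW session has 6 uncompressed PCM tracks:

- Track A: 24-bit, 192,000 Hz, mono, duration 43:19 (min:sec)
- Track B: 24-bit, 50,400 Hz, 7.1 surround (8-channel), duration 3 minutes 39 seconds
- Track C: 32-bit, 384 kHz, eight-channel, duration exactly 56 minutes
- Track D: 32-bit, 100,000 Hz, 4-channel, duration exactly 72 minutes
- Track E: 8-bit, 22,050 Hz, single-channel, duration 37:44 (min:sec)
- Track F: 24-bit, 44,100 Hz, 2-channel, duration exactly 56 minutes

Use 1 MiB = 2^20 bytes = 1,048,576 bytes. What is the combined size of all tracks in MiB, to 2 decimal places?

48542.58 MiB

Track A: 43:19 (min:sec) = 2,599 s; 192,000 × 2,599 × 3 × 1 = 1,497,024,000 bytes.
Track B: 3 minutes 39 seconds = 219 s; 50,400 × 219 × 3 × 8 = 264,902,400 bytes.
Track C: exactly 56 minutes = 3,360 s; 384,000 × 3,360 × 4 × 8 = 41,287,680,000 bytes.
Track D: exactly 72 minutes = 4,320 s; 100,000 × 4,320 × 4 × 4 = 6,912,000,000 bytes.
Track E: 37:44 (min:sec) = 2,264 s; 22,050 × 2,264 × 1 × 1 = 49,921,200 bytes.
Track F: exactly 56 minutes = 3,360 s; 44,100 × 3,360 × 3 × 2 = 889,056,000 bytes.
Total = 50,900,583,600 bytes = 48542.58 MiB.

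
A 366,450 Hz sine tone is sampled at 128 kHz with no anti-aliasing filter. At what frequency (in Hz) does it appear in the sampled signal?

Nyquist = 128,000/2 = 64,000 Hz; 366,450 Hz exceeds it.
Alias = |366,450 − 3×128,000| = |366,450 − 384,000| = 17,550 Hz.

17,550 Hz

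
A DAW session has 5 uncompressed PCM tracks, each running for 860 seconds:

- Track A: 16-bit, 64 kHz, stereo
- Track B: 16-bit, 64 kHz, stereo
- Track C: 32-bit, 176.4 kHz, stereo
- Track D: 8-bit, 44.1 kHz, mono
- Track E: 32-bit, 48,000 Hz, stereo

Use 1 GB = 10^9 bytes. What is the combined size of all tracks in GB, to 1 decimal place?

Track A: 64,000 × 860 × 2 × 2 = 220,160,000 bytes.
Track B: 64,000 × 860 × 2 × 2 = 220,160,000 bytes.
Track C: 176,400 × 860 × 4 × 2 = 1,213,632,000 bytes.
Track D: 44,100 × 860 × 1 × 1 = 37,926,000 bytes.
Track E: 48,000 × 860 × 4 × 2 = 330,240,000 bytes.
Total = 2,022,118,000 bytes = 2.0 GB.

2.0 GB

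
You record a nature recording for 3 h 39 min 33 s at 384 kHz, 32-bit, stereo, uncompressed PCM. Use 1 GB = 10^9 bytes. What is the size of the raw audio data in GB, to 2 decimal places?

40.47 GB

Duration = 3 h 39 min 33 s = 13,173 s.
Bytes = 384,000 samples/s × 13,173 s × 4 bytes/sample × 2 ch = 40,467,456,000 bytes.
40,467,456,000 / 1,000,000,000 = 40.47 GB.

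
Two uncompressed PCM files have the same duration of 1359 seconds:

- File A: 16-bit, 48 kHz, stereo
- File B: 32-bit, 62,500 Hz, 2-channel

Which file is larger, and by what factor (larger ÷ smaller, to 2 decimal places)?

File A: 48,000 × 2 × 2 = 192,000 bytes/s.
File B: 62,500 × 4 × 2 = 500,000 bytes/s.
File B is larger; ratio = 679,500,000 / 260,928,000 = 2.60.

File B, by a factor of 2.60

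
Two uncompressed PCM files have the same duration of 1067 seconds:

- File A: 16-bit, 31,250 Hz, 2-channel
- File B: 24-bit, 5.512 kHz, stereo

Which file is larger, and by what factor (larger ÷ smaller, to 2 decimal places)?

File A: 31,250 × 2 × 2 = 125,000 bytes/s.
File B: 5,512 × 3 × 2 = 33,072 bytes/s.
File A is larger; ratio = 133,375,000 / 35,287,824 = 3.78.

File A, by a factor of 3.78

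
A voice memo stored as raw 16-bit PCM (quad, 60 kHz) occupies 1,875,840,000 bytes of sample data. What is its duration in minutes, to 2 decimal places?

65.13 minutes

Byte rate = 60,000 × 2 × 4 = 480,000 bytes/s.
Duration = 1,875,840,000 / 480,000 = 3,908 s.
3,908 s / 60 = 65.13 minutes.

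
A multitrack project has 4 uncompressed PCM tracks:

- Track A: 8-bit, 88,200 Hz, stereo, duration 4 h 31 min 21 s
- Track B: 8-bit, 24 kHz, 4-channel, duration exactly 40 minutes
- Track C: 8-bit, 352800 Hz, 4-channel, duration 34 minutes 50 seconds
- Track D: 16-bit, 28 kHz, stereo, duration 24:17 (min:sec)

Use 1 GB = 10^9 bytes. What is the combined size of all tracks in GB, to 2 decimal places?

Track A: 4 h 31 min 21 s = 16,281 s; 88,200 × 16,281 × 1 × 2 = 2,871,968,400 bytes.
Track B: exactly 40 minutes = 2,400 s; 24,000 × 2,400 × 1 × 4 = 230,400,000 bytes.
Track C: 34 minutes 50 seconds = 2,090 s; 352,800 × 2,090 × 1 × 4 = 2,949,408,000 bytes.
Track D: 24:17 (min:sec) = 1,457 s; 28,000 × 1,457 × 2 × 2 = 163,184,000 bytes.
Total = 6,214,960,400 bytes = 6.21 GB.

6.21 GB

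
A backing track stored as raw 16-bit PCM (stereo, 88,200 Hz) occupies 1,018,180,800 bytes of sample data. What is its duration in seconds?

2,886 seconds

Byte rate = 88,200 × 2 × 2 = 352,800 bytes/s.
Duration = 1,018,180,800 / 352,800 = 2,886 s.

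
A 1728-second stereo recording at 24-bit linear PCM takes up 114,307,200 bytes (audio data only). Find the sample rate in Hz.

11,025 Hz

Bytes = sample_rate × seconds × bytes_per_sample × channels.
sample_rate = 114,307,200 / (1,728 × 3 × 2) = 114,307,200 / 10,368 = 11,025 Hz.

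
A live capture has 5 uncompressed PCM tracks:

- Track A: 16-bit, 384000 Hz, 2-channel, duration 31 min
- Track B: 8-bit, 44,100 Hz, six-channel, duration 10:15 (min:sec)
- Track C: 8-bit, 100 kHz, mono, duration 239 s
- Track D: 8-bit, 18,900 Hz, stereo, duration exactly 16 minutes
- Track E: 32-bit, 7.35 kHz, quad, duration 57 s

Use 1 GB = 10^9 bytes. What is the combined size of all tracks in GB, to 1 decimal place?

3.1 GB

Track A: 31 min = 1,860 s; 384,000 × 1,860 × 2 × 2 = 2,856,960,000 bytes.
Track B: 10:15 (min:sec) = 615 s; 44,100 × 615 × 1 × 6 = 162,729,000 bytes.
Track C: 100,000 × 239 × 1 × 1 = 23,900,000 bytes.
Track D: exactly 16 minutes = 960 s; 18,900 × 960 × 1 × 2 = 36,288,000 bytes.
Track E: 7,350 × 57 × 4 × 4 = 6,703,200 bytes.
Total = 3,086,580,200 bytes = 3.1 GB.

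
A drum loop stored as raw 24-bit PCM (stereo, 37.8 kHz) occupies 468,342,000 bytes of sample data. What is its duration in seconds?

Byte rate = 37,800 × 3 × 2 = 226,800 bytes/s.
Duration = 468,342,000 / 226,800 = 2,065 s.

2,065 seconds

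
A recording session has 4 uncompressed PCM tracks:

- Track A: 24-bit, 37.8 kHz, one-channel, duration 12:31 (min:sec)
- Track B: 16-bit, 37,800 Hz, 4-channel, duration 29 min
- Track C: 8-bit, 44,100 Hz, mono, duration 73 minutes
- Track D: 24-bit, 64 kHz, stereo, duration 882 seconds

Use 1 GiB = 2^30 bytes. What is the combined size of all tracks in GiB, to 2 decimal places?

1.06 GiB

Track A: 12:31 (min:sec) = 751 s; 37,800 × 751 × 3 × 1 = 85,163,400 bytes.
Track B: 29 min = 1,740 s; 37,800 × 1,740 × 2 × 4 = 526,176,000 bytes.
Track C: 73 minutes = 4,380 s; 44,100 × 4,380 × 1 × 1 = 193,158,000 bytes.
Track D: 64,000 × 882 × 3 × 2 = 338,688,000 bytes.
Total = 1,143,185,400 bytes = 1.06 GiB.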